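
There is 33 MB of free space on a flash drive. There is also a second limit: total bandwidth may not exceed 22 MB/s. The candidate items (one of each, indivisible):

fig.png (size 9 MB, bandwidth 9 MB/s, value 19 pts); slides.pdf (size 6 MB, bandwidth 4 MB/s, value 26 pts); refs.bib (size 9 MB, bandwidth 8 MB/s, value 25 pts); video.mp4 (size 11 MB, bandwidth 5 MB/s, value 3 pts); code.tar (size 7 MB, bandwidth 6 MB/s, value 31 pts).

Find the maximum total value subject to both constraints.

Feasible sets respecting both limits:
- slides.pdf+refs.bib+code.tar: size 22, bandwidth 18, value 82
- fig.png+slides.pdf+code.tar: size 22, bandwidth 19, value 76
- fig.png+slides.pdf+refs.bib: size 24, bandwidth 21, value 70
Best: 82 pts.

82 pts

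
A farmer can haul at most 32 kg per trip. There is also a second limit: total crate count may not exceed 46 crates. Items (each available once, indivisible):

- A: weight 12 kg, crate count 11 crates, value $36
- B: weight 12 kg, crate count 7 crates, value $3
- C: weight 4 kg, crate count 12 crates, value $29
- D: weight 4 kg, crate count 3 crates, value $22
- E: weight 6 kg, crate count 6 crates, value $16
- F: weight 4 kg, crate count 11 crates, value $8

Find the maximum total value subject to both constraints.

$111

Feasible sets respecting both limits:
- A+C+D+E+F: weight 30, crate count 43, value 111
- A+C+D+E: weight 26, crate count 32, value 103
- A+C+D+F: weight 24, crate count 37, value 95
Best: $111.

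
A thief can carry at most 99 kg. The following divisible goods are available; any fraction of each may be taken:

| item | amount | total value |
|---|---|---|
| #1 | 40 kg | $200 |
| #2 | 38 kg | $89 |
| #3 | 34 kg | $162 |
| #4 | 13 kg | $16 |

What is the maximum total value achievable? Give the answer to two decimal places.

Take in order of value per unit:
- #1 (200/40 per unit): all 40 → value 200, running total 200.00
- #3 (162/34 per unit): all 34 → value 162, running total 362.00
- #2 (89/38 per unit): 25 of 38 → value 25×89/38 = 58.5526, running total 420.55
Total 420.55.

420.55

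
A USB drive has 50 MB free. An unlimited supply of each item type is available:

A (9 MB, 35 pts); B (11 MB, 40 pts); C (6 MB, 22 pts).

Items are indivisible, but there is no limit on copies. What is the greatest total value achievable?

Best value-per-unit is A at 35/9; filling with it alone gives 5×35 = 175.
Optimal mix: 3×A + 1×B + 2×C → size 50, value 189.

189 pts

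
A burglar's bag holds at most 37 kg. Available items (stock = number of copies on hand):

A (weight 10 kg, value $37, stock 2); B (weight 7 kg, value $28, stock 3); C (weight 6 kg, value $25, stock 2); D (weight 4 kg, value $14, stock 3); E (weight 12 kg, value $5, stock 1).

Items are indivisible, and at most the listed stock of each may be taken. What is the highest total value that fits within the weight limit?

$148

Best selections within weight 37 and stock limits:
- 3×B + 2×C + 1×D: weight 37, value 148
- 1×A + 3×B + 1×C: weight 37, value 146
Best: $148.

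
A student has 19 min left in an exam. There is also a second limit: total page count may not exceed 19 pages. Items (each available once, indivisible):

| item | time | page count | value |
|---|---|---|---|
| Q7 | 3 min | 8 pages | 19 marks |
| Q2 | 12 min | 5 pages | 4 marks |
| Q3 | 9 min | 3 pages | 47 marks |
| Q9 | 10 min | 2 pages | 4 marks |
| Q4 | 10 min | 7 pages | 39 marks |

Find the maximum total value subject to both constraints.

Feasible sets respecting both limits:
- Q3+Q4: time 19, page count 10, value 86
- Q7+Q3: time 12, page count 11, value 66
- Q7+Q4: time 13, page count 15, value 58
- Q3+Q9: time 19, page count 5, value 51
Best: 86 marks.

86 marks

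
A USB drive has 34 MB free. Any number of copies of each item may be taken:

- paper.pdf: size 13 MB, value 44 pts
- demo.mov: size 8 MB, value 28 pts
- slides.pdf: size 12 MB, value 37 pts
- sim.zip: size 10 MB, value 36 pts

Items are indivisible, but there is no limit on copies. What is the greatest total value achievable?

120 pts

Best value-per-unit is sim.zip at 36/10; filling with it alone gives 3×36 = 108.
Optimal mix: 3×demo.mov + 1×sim.zip → size 34, value 120.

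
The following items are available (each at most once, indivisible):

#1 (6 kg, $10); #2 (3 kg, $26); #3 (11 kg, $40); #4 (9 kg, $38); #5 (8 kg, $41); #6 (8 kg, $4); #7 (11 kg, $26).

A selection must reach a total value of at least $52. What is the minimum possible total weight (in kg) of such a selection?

11

Subsets with value ≥ 52, sorted by total weight:
- #2+#5: weight 11, value 67
- #2+#4: weight 12, value 64
Minimum weight: 11 kg.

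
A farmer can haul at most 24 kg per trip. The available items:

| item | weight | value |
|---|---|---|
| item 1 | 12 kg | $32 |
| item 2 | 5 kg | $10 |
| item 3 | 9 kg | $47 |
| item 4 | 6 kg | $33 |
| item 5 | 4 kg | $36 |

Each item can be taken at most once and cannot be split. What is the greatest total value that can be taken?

This is a 0/1 knapsack; check combinations near the capacity.
- item 2+item 3+item 4+item 5: weight 5+9+6+4=24, value 10+47+33+36=126
- item 3+item 4+item 5: weight 9+6+4=19, value 47+33+36=116
- item 1+item 4+item 5: weight 12+6+4=22, value 32+33+36=101
- item 2+item 3+item 5: weight 5+9+4=18, value 10+47+36=93
Best: $126.

$126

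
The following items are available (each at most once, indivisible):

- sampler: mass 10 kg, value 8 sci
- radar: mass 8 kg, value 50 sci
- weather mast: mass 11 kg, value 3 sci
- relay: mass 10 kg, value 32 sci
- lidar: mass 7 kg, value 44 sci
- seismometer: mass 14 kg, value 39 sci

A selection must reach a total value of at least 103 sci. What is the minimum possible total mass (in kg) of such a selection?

25

Subsets with value ≥ 103, sorted by total mass:
- radar+relay+lidar: mass 25, value 126
- radar+lidar+seismometer: mass 29, value 133
Minimum mass: 25 kg.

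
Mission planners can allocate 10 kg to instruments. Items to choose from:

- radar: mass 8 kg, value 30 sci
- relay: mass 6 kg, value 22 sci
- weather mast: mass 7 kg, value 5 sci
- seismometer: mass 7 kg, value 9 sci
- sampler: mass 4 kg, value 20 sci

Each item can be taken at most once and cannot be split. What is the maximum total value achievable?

This is a 0/1 knapsack; check combinations near the capacity.
- relay+sampler: mass 6+4=10, value 22+20=42
- radar: mass 8, value 30
- relay: mass 6, value 22
Best: 42 sci.

42 sci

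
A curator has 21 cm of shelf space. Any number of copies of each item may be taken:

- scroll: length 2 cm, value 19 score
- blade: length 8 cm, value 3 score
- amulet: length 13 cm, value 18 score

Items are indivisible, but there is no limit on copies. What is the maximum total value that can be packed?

190 score

Best value-per-unit is scroll at 19/2, and filling with it alone uses length 10×2=20. No mix of the others beats 10×19 = 190.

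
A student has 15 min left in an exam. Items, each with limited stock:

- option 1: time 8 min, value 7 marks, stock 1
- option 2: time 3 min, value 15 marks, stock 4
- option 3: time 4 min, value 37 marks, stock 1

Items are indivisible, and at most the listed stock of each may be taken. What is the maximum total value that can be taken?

82 marks

Best selections within time 15 and stock limits:
- 3×option 2 + 1×option 3: time 13, value 82
- 2×option 2 + 1×option 3: time 10, value 67
- 4×option 2: time 12, value 60
Best: 82 marks.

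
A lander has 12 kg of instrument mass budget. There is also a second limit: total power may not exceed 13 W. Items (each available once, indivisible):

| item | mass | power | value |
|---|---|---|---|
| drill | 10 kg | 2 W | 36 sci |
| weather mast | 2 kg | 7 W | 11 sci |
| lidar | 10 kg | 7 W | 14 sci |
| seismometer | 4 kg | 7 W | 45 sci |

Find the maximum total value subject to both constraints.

47 sci

Feasible sets respecting both limits:
- drill+weather mast: mass 12, power 9, value 47
- seismometer: mass 4, power 7, value 45
- drill: mass 10, power 2, value 36
- lidar: mass 10, power 7, value 14
Best: 47 sci.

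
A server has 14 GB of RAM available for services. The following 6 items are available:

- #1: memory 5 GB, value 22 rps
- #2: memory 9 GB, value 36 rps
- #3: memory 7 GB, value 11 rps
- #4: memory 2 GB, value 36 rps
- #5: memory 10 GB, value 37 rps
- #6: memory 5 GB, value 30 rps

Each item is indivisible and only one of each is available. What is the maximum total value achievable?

Check high-value combinations within 14 GB:
- #1+#4+#6: memory 5+2+5=12, value 22+36+30=88
- #3+#4+#6: memory 7+2+5=14, value 11+36+30=77
- #4+#5: memory 2+10=12, value 36+37=73
Best: 88 rps.

88 rps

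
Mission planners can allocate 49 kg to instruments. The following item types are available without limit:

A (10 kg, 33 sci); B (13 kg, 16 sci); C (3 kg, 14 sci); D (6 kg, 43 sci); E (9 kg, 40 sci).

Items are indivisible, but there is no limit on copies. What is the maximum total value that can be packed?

Best value-per-unit is D at 43/6, and filling with it alone uses mass 8×6=48. No mix of the others beats 8×43 = 344.

344 sci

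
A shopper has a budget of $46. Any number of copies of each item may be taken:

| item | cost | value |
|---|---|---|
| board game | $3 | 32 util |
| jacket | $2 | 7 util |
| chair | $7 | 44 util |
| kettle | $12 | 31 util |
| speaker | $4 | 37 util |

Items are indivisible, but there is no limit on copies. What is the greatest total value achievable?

Best value-per-unit is board game at 32/3; filling with it alone gives 15×32 = 480.
Optimal mix: 14×board game + 1×speaker → cost 46, value 485.

485 util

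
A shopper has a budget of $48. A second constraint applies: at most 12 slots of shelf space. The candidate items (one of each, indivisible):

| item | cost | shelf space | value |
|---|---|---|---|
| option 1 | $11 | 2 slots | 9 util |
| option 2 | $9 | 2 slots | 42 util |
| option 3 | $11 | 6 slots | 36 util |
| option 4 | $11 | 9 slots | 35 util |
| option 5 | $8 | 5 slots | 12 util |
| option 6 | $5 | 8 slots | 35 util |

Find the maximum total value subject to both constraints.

Feasible sets respecting both limits:
- option 1+option 2+option 3: cost 31, shelf space 10, value 87
- option 1+option 2+option 6: cost 25, shelf space 12, value 86
- option 2+option 3: cost 20, shelf space 8, value 78
- option 2+option 4: cost 20, shelf space 11, value 77
Best: 87 util.

87 util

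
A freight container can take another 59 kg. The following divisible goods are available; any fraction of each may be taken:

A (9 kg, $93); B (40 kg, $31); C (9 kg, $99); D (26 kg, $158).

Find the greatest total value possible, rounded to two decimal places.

Take in order of value per unit:
- C (99/9 per unit): all 9 → value 99, running total 99.00
- A (93/9 per unit): all 9 → value 93, running total 192.00
- D (158/26 per unit): all 26 → value 158, running total 350.00
- B (31/40 per unit): 15 of 40 → value 15×31/40 = 11.6250, running total 361.63
Total 361.63.

361.63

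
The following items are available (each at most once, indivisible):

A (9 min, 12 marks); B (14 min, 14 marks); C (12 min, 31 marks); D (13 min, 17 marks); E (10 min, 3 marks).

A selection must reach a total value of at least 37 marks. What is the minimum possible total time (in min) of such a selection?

21

Subsets with value ≥ 37, sorted by total time:
- A+C: time 21, value 43
- C+D: time 25, value 48
Minimum time: 21 min.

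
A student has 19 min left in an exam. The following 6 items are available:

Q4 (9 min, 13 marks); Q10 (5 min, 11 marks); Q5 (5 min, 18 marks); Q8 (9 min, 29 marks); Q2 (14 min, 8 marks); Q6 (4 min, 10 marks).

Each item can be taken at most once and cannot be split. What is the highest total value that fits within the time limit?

Check high-value combinations within 19 min:
- Q10+Q5+Q8: time 5+5+9=19, value 11+18+29=58
- Q5+Q8+Q6: time 5+9+4=18, value 18+29+10=57
- Q10+Q8+Q6: time 5+9+4=18, value 11+29+10=50
- Q5+Q8: time 5+9=14, value 18+29=47
- Q4+Q8: time 9+9=18, value 13+29=42
Best: 58 marks.

58 marks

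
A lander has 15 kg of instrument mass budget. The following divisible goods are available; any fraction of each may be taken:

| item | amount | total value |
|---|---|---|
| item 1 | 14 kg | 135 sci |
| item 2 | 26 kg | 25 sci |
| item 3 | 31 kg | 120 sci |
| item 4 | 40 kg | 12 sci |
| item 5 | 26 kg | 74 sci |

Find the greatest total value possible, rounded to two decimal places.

Take in order of value per unit:
- item 1 (135/14 per unit): all 14 → value 135, running total 135.00
- item 3 (120/31 per unit): 1 of 31 → value 1×120/31 = 3.8710, running total 138.87
Total 138.87.

138.87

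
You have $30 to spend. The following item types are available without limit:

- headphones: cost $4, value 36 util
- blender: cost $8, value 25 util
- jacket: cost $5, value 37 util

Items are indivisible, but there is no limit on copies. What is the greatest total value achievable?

Best value-per-unit is headphones at 36/4; filling with it alone gives 7×36 = 252.
Optimal mix: 5×headphones + 2×jacket → cost 30, value 254.

254 util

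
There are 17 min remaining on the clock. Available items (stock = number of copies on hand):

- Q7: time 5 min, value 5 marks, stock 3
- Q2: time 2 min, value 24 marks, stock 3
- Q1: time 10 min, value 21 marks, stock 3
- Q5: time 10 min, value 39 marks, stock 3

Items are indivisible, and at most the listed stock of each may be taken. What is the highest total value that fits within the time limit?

Best selections within time 17 and stock limits:
- 3×Q2 + 1×Q5: time 16, value 111
- 3×Q2 + 1×Q1: time 16, value 93
- 2×Q2 + 1×Q5: time 14, value 87
Best: 111 marks.

111 marks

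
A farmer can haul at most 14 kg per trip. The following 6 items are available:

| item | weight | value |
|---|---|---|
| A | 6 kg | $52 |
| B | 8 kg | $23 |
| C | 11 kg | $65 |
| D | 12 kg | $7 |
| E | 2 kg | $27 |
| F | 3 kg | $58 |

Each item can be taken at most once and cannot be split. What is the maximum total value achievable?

$137

Check high-value combinations within 14 kg:
- A+E+F: weight 6+2+3=11, value 52+27+58=137
- C+F: weight 11+3=14, value 65+58=123
- A+F: weight 6+3=9, value 52+58=110
Best: $137.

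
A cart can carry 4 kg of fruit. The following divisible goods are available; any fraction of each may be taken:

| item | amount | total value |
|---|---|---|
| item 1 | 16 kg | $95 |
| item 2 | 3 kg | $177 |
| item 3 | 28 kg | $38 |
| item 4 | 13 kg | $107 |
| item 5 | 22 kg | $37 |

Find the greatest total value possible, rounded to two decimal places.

Take in order of value per unit:
- item 2 (177/3 per unit): all 3 → value 177, running total 177.00
- item 4 (107/13 per unit): 1 of 13 → value 1×107/13 = 8.2308, running total 185.23
Total 185.23.

185.23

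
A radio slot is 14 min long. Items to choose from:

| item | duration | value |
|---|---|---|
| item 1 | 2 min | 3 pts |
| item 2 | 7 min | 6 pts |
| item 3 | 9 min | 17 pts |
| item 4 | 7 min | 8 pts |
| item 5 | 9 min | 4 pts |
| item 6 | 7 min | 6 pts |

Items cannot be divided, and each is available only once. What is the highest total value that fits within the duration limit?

20 pts

This is a 0/1 knapsack; check combinations near the capacity.
- item 1+item 3: duration 2+9=11, value 3+17=20
- item 3: duration 9, value 17
- item 2+item 4: duration 7+7=14, value 6+8=14
Best: 20 pts.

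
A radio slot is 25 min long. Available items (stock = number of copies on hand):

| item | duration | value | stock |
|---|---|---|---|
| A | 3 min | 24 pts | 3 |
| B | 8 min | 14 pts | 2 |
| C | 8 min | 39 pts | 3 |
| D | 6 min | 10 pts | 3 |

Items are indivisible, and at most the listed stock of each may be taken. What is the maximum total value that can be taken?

150 pts

Top feasible selections:
- 3×A + 2×C: duration 25, value 150
- 2×A + 2×C: duration 22, value 126
- 3×A + 1×B + 1×C: duration 25, value 125
- 3×A + 1×C + 1×D: duration 23, value 121
Best: 150 pts.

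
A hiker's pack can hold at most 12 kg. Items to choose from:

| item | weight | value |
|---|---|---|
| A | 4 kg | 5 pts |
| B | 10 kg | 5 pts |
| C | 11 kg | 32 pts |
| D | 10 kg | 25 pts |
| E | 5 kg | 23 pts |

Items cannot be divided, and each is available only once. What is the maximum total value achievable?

32 pts

Check high-value combinations within 12 kg:
- C: weight 11, value 32
- A+E: weight 4+5=9, value 5+23=28
- D: weight 10, value 25
- E: weight 5, value 23
Best: 32 pts.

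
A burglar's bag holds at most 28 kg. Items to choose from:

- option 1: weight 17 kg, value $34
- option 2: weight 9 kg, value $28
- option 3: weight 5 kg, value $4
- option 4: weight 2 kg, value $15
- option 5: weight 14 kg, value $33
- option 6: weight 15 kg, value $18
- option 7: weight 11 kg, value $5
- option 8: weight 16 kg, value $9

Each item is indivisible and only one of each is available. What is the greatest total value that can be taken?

Check high-value combinations within 28 kg:
- option 1+option 2+option 4: weight 17+9+2=28, value 34+28+15=77
- option 2+option 4+option 5: weight 9+2+14=25, value 28+15+33=76
- option 2+option 3+option 5: weight 9+5+14=28, value 28+4+33=65
Best: $77.

$77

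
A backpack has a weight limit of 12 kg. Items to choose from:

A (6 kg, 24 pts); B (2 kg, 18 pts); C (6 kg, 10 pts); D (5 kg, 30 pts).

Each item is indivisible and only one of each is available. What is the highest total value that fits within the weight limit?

54 pts

Check high-value combinations within 12 kg:
- A+D: weight 6+5=11, value 24+30=54
- B+D: weight 2+5=7, value 18+30=48
- A+B: weight 6+2=8, value 24+18=42
- C+D: weight 6+5=11, value 10+30=40
- A+C: weight 6+6=12, value 24+10=34
Best: 54 pts.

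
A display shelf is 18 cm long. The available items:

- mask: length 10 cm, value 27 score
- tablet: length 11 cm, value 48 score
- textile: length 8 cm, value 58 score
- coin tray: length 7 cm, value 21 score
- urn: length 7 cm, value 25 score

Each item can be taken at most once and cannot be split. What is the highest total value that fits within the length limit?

Check high-value combinations within 18 cm:
- mask+textile: length 10+8=18, value 27+58=85
- textile+urn: length 8+7=15, value 58+25=83
- textile+coin tray: length 8+7=15, value 58+21=79
- tablet+urn: length 11+7=18, value 48+25=73
- tablet+coin tray: length 11+7=18, value 48+21=69
Best: 85 score.

85 score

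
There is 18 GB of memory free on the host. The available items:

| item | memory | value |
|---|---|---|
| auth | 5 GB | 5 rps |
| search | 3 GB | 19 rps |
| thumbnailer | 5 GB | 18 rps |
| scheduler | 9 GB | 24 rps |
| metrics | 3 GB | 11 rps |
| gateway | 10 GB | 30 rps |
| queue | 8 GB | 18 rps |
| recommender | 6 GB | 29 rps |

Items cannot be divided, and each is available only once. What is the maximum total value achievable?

Check high-value combinations within 18 GB:
- search+thumbnailer+metrics+recommender: memory 3+5+3+6=17, value 19+18+11+29=77
- search+scheduler+recommender: memory 3+9+6=18, value 19+24+29=72
- search+thumbnailer+gateway: memory 3+5+10=18, value 19+18+30=67
Best: 77 rps.

77 rps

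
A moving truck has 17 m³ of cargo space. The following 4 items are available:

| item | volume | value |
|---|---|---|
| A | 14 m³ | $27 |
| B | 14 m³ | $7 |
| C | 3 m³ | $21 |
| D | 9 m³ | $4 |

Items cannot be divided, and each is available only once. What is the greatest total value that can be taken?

Check high-value combinations within 17 m³:
- A+C: volume 14+3=17, value 27+21=48
- B+C: volume 14+3=17, value 7+21=28
- A: volume 14, value 27
- C+D: volume 3+9=12, value 21+4=25
- C: volume 3, value 21
Best: $48.

$48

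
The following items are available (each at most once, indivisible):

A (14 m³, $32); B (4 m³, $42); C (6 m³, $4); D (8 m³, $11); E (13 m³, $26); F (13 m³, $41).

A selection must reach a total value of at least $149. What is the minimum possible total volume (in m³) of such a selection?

Subsets with value ≥ 149, sorted by total volume:
- A+B+D+E+F: volume 52, value 152
- A+B+C+D+E+F: volume 58, value 156
Minimum volume: 52 m³.

52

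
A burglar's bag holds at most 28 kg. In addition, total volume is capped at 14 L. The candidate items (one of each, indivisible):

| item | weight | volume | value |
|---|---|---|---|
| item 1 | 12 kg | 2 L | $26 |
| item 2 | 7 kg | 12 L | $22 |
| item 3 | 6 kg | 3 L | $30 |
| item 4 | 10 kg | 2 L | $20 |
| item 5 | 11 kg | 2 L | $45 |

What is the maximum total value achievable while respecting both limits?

Feasible sets respecting both limits:
- item 3+item 4+item 5: weight 27, volume 7, value 95
- item 1+item 3+item 4: weight 28, volume 7, value 76
- item 3+item 5: weight 17, volume 5, value 75
- item 1+item 5: weight 23, volume 4, value 71
Best: $95.

$95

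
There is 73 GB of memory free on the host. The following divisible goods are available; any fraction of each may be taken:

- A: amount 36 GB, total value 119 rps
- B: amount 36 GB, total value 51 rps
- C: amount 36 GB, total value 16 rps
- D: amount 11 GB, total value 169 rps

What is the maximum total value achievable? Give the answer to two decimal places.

324.83

Take in order of value per unit:
- D (169/11 per unit): all 11 → value 169, running total 169.00
- A (119/36 per unit): all 36 → value 119, running total 288.00
- B (51/36 per unit): 26 of 36 → value 26×51/36 = 36.8333, running total 324.83
Total 324.83.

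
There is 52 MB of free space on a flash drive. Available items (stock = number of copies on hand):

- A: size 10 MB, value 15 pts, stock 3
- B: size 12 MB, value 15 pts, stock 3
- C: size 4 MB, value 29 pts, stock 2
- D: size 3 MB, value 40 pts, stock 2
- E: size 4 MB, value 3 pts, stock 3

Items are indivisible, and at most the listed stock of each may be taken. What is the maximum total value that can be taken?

189 pts

Best selections within size 52 and stock limits:
- 3×A + 2×C + 2×D + 2×E: size 52, value 189
- 3×A + 2×C + 2×D + 1×E: size 48, value 186
- 2×A + 1×B + 2×C + 2×D + 1×E: size 50, value 186
- 1×A + 2×B + 2×C + 2×D + 1×E: size 52, value 186
Best: 189 pts.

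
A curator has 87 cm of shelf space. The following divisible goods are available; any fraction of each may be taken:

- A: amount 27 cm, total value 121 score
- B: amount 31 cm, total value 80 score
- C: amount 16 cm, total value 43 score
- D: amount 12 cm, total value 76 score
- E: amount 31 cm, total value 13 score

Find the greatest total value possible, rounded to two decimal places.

Take in order of value per unit:
- D (76/12 per unit): all 12 → value 76, running total 76.00
- A (121/27 per unit): all 27 → value 121, running total 197.00
- C (43/16 per unit): all 16 → value 43, running total 240.00
- B (80/31 per unit): all 31 → value 80, running total 320.00
- E (13/31 per unit): 1 of 31 → value 1×13/31 = 0.4194, running total 320.42
Total 320.42.

320.42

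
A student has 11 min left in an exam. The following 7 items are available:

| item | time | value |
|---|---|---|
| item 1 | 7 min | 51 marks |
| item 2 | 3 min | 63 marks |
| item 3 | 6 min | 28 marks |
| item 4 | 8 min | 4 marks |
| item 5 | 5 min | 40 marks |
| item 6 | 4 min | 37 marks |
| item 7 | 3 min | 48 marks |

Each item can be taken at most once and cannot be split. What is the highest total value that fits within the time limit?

Check high-value combinations within 11 min:
- item 2+item 5+item 7: time 3+5+3=11, value 63+40+48=151
- item 2+item 6+item 7: time 3+4+3=10, value 63+37+48=148
- item 1+item 2: time 7+3=10, value 51+63=114
Best: 151 marks.

151 marks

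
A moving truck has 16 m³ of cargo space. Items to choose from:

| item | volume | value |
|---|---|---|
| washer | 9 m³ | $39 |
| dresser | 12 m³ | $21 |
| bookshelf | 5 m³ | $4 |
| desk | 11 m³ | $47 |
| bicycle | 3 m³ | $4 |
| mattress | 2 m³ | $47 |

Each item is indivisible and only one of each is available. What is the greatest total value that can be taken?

Check high-value combinations within 16 m³:
- desk+bicycle+mattress: volume 11+3+2=16, value 47+4+47=98
- desk+mattress: volume 11+2=13, value 47+47=94
- washer+bicycle+mattress: volume 9+3+2=14, value 39+4+47=90
- washer+bookshelf+mattress: volume 9+5+2=16, value 39+4+47=90
Best: $98.

$98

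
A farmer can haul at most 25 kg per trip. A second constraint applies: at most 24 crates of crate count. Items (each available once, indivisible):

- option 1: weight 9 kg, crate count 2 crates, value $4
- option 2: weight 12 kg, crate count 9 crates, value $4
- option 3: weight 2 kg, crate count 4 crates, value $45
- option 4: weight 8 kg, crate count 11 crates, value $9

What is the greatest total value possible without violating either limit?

Feasible sets respecting both limits:
- option 1+option 3+option 4: weight 19, crate count 17, value 58
- option 2+option 3+option 4: weight 22, crate count 24, value 58
- option 3+option 4: weight 10, crate count 15, value 54
Best: $58.

$58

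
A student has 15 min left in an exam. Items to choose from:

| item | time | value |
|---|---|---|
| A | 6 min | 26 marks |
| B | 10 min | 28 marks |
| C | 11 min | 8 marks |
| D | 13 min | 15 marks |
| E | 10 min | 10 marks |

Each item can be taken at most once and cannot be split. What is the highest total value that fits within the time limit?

Check high-value combinations within 15 min:
- B: time 10, value 28
- A: time 6, value 26
- D: time 13, value 15
Best: 28 marks.

28 marks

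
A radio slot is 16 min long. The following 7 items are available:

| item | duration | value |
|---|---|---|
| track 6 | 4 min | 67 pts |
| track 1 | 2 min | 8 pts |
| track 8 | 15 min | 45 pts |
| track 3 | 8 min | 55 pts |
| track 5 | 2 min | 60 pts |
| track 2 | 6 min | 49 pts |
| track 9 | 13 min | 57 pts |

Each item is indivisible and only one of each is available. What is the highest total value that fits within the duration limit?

190 pts

Check high-value combinations within 16 min:
- track 6+track 1+track 3+track 5: duration 4+2+8+2=16, value 67+8+55+60=190
- track 6+track 1+track 5+track 2: duration 4+2+2+6=14, value 67+8+60+49=184
- track 6+track 3+track 5: duration 4+8+2=14, value 67+55+60=182
- track 6+track 5+track 2: duration 4+2+6=12, value 67+60+49=176
Best: 190 pts.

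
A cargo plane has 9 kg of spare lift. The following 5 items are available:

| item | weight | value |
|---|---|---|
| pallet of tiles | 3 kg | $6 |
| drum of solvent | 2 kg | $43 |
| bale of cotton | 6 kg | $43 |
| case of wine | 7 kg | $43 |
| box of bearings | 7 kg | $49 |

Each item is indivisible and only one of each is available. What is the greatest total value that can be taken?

Check high-value combinations within 9 kg:
- drum of solvent+box of bearings: weight 2+7=9, value 43+49=92
- drum of solvent+bale of cotton: weight 2+6=8, value 43+43=86
- drum of solvent+case of wine: weight 2+7=9, value 43+43=86
- pallet of tiles+drum of solvent: weight 3+2=5, value 6+43=49
- box of bearings: weight 7, value 49
Best: $92.

$92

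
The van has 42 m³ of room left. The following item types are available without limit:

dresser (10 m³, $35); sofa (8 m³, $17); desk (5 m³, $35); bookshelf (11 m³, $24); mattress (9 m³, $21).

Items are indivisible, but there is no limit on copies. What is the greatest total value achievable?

Best value-per-unit is desk at 35/5, and filling with it alone uses volume 8×5=40. No mix of the others beats 8×35 = 280.

$280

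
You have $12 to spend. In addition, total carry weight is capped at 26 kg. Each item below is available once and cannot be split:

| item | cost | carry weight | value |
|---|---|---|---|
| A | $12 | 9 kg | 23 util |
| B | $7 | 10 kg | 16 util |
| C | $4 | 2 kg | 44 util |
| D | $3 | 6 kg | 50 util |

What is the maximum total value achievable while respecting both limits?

94 util

Feasible sets respecting both limits:
- C+D: cost 7, carry weight 8, value 94
- B+D: cost 10, carry weight 16, value 66
- B+C: cost 11, carry weight 12, value 60
Best: 94 util.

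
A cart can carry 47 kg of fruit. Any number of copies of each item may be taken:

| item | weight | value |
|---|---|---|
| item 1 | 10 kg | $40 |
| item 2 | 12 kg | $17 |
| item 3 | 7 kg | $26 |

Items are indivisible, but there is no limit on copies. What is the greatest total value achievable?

$186

Best value-per-unit is item 1 at 40/10; filling with it alone gives 4×40 = 160.
Optimal mix: 4×item 1 + 1×item 3 → weight 47, value 186.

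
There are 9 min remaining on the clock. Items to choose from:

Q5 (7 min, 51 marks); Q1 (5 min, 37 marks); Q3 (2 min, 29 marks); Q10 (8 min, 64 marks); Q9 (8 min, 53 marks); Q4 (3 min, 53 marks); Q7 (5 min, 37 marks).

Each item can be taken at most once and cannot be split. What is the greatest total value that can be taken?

90 marks

Check high-value combinations within 9 min:
- Q1+Q4: time 5+3=8, value 37+53=90
- Q4+Q7: time 3+5=8, value 53+37=90
- Q3+Q4: time 2+3=5, value 29+53=82
- Q5+Q3: time 7+2=9, value 51+29=80
Best: 90 marks.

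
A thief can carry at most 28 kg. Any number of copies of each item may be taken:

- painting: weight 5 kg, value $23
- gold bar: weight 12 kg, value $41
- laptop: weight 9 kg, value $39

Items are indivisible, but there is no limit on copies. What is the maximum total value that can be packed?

Best value-per-unit is painting at 23/5; filling with it alone gives 5×23 = 115.
Optimal mix: 2×painting + 2×laptop → weight 28, value 124.

$124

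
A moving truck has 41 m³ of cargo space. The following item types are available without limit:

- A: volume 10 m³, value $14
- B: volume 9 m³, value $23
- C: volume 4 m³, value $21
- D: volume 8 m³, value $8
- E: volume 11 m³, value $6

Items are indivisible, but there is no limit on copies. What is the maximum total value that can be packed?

Best value-per-unit is C at 21/4, and filling with it alone uses volume 10×4=40. No mix of the others beats 10×21 = 210.

$210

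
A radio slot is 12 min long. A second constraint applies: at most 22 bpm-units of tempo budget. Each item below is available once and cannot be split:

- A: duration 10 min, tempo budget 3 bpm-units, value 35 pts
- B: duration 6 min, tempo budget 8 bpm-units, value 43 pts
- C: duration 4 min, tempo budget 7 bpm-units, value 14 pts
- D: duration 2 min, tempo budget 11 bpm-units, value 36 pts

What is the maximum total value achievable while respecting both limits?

79 pts

Feasible sets respecting both limits:
- B+D: duration 8, tempo budget 19, value 79
- A+D: duration 12, tempo budget 14, value 71
- B+C: duration 10, tempo budget 15, value 57
- C+D: duration 6, tempo budget 18, value 50
Best: 79 pts.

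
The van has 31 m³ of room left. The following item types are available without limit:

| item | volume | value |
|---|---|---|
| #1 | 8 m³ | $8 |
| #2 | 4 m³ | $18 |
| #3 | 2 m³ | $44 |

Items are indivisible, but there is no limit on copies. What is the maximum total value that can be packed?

$660

Best value-per-unit is #3 at 44/2, and filling with it alone uses volume 15×2=30. No mix of the others beats 15×44 = 660.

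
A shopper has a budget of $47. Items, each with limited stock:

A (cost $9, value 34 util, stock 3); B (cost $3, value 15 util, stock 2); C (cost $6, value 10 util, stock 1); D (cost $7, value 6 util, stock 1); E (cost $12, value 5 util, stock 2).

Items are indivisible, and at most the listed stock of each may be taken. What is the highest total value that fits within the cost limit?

148 util

Best selections within cost 47 and stock limits:
- 3×A + 2×B + 1×C + 1×D: cost 46, value 148
- 3×A + 2×B + 1×C: cost 39, value 142
- 3×A + 2×B + 1×D: cost 40, value 138
Best: 148 util.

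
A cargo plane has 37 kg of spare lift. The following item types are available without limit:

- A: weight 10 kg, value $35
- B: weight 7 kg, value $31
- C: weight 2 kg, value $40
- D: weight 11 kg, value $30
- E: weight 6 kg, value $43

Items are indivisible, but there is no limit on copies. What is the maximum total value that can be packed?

$720

Best value-per-unit is C at 40/2, and filling with it alone uses weight 18×2=36. No mix of the others beats 18×40 = 720.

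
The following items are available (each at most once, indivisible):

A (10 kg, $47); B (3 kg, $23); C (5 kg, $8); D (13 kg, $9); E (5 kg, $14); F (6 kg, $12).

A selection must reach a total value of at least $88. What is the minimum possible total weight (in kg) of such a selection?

Subsets with value ≥ 88, sorted by total weight:
- A+B+C+E: weight 23, value 92
- A+B+E+F: weight 24, value 96
- A+B+C+F: weight 24, value 90
Minimum weight: 23 kg.

23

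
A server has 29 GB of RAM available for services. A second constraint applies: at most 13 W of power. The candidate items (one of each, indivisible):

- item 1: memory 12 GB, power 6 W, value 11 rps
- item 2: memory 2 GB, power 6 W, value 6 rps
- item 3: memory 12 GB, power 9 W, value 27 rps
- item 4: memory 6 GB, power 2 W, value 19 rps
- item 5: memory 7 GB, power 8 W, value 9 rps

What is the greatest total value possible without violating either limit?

Feasible sets respecting both limits:
- item 3+item 4: memory 18, power 11, value 46
- item 1+item 4: memory 18, power 8, value 30
- item 4+item 5: memory 13, power 10, value 28
Best: 46 rps.

46 rps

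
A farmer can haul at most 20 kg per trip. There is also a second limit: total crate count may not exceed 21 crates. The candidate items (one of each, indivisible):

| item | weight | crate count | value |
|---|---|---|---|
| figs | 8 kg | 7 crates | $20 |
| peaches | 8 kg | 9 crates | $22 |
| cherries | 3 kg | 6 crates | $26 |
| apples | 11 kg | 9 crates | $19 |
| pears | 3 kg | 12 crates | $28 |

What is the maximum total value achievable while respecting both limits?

Feasible sets respecting both limits:
- cherries+pears: weight 6, crate count 18, value 54
- peaches+pears: weight 11, crate count 21, value 50
- peaches+cherries: weight 11, crate count 15, value 48
Best: $54.

$54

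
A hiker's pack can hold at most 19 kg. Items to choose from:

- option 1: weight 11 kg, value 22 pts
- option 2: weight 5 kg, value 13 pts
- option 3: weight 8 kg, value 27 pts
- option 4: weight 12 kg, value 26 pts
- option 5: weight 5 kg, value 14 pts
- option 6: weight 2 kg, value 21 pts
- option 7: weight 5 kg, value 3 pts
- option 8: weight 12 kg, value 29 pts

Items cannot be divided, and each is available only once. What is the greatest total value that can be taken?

This is a 0/1 knapsack; check combinations near the capacity.
- option 5+option 6+option 8: weight 5+2+12=19, value 14+21+29=64
- option 2+option 6+option 8: weight 5+2+12=19, value 13+21+29=63
- option 3+option 5+option 6: weight 8+5+2=15, value 27+14+21=62
- option 2+option 3+option 6: weight 5+8+2=15, value 13+27+21=61
Best: 64 pts.

64 pts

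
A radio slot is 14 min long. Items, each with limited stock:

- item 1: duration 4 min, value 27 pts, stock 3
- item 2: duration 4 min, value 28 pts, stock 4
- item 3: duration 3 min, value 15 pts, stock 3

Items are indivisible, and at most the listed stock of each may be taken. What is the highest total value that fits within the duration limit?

Top feasible selections:
- 2×item 2 + 2×item 3: duration 14, value 86
- 1×item 1 + 1×item 2 + 2×item 3: duration 14, value 85
- 3×item 2: duration 12, value 84
Best: 86 pts.

86 pts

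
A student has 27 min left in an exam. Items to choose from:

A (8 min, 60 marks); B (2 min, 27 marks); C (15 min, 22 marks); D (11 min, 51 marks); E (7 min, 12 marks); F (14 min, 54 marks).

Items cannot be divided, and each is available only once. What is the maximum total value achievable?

This is a 0/1 knapsack; check combinations near the capacity.
- A+B+F: time 8+2+14=24, value 60+27+54=141
- A+B+D: time 8+2+11=21, value 60+27+51=138
- B+D+F: time 2+11+14=27, value 27+51+54=132
- A+D+E: time 8+11+7=26, value 60+51+12=123
- A+F: time 8+14=22, value 60+54=114
Best: 141 marks.

141 marks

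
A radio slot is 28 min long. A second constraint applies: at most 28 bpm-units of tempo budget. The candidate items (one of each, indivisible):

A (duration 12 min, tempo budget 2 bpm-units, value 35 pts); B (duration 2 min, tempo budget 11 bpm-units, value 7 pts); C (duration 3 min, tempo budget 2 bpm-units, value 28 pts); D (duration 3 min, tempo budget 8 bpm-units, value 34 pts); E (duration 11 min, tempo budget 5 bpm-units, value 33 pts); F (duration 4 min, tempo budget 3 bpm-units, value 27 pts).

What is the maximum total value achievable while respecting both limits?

Feasible sets respecting both limits:
- A+B+C+D+F: duration 24, tempo budget 26, value 131
- A+C+D+F: duration 22, tempo budget 15, value 124
- C+D+E+F: duration 21, tempo budget 18, value 122
- A+B+D+E: duration 28, tempo budget 26, value 109
Best: 131 pts.

131 pts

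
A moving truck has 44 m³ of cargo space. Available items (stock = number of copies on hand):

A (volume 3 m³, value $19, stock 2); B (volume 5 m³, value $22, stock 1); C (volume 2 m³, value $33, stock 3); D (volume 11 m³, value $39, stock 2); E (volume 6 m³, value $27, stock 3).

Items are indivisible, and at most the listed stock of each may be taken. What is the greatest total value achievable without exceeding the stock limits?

$260

Best selections within volume 44 and stock limits:
- 1×A + 1×B + 3×C + 1×D + 3×E: volume 43, value 260
- 2×A + 3×C + 1×D + 3×E: volume 41, value 257
- 2×A + 1×B + 3×C + 1×D + 2×E: volume 40, value 252
Best: $260.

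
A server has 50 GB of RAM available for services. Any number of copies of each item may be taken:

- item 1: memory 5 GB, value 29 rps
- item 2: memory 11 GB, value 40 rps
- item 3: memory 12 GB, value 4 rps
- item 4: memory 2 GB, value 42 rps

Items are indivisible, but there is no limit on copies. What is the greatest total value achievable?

Best value-per-unit is item 4 at 42/2, and filling with it alone uses memory 25×2=50. No mix of the others beats 25×42 = 1050.

1050 rps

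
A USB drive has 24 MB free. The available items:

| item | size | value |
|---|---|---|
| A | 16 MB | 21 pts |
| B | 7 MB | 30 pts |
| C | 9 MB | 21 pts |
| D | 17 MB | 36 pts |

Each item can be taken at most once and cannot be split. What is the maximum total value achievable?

66 pts

Check high-value combinations within 24 MB:
- B+D: size 7+17=24, value 30+36=66
- B+C: size 7+9=16, value 30+21=51
- A+B: size 16+7=23, value 21+30=51
Best: 66 pts.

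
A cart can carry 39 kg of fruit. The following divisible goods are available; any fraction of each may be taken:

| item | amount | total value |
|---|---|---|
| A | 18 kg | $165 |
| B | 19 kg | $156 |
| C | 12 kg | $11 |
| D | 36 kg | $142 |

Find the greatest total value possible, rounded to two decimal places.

328.89

Take in order of value per unit:
- A (165/18 per unit): all 18 → value 165, running total 165.00
- B (156/19 per unit): all 19 → value 156, running total 321.00
- D (142/36 per unit): 2 of 36 → value 2×142/36 = 7.8889, running total 328.89
Total 328.89.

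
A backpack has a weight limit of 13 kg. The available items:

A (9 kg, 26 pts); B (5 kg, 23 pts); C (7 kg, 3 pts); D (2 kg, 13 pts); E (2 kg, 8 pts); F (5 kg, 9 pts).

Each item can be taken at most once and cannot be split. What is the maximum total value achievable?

47 pts

Check high-value combinations within 13 kg:
- A+D+E: weight 9+2+2=13, value 26+13+8=47
- B+D+F: weight 5+2+5=12, value 23+13+9=45
- B+D+E: weight 5+2+2=9, value 23+13+8=44
- B+E+F: weight 5+2+5=12, value 23+8+9=40
- A+D: weight 9+2=11, value 26+13=39
Best: 47 pts.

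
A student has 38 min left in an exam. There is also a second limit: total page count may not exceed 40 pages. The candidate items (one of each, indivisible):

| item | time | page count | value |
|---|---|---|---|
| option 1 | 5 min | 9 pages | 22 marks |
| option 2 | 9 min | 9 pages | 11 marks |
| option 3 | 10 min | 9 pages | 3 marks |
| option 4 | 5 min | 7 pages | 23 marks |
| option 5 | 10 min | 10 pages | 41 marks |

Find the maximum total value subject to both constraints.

Feasible sets respecting both limits:
- option 1+option 2+option 4+option 5: time 29, page count 35, value 97
- option 1+option 3+option 4+option 5: time 30, page count 35, value 89
- option 1+option 4+option 5: time 20, page count 26, value 86
Best: 97 marks.

97 marks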